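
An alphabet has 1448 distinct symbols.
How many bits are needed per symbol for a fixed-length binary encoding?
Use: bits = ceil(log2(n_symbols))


log2(1448) = 10.4998
Bracket: 2^10 = 1024 < 1448 <= 2^11 = 2048
So ceil(log2(1448)) = 11

bits = ceil(log2(1448)) = ceil(10.4998) = 11 bits


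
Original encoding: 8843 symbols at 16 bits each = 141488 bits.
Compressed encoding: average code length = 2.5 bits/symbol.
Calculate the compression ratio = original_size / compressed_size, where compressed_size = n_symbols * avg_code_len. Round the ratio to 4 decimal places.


original_size = n_symbols * orig_bits = 8843 * 16 = 141488 bits
compressed_size = n_symbols * avg_code_len = 8843 * 2.5 = 22107.5 bits
ratio = original_size / compressed_size = 141488 / 22107.5 = 6.4

Compression ratio = 6.4


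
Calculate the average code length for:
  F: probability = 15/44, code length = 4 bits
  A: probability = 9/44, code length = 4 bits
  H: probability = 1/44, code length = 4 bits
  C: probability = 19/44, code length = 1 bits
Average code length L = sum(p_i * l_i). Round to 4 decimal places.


Weighted contributions p_i * l_i:
  F: (15/44) * 4 = 60/44
  A: (9/44) * 4 = 36/44
  H: (1/44) * 4 = 4/44
  C: (19/44) * 1 = 19/44
Sum = (60 + 36 + 4 + 19)/44 = 119/44

L = 119/44 = 2.7045 bits/symbol


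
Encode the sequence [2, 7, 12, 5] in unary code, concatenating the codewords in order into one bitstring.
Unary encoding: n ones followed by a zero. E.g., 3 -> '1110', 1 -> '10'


Encode each number as n ones followed by a terminating 0:
  2 -> 110 (3 bits)
  7 -> 11111110 (8 bits)
  12 -> 1111111111110 (13 bits)
  5 -> 111110 (6 bits)
Total length = 3 + 8 + 13 + 6 = 30 bits.

Unary([2, 7, 12, 5]) = 110111111101111111111110111110 (30 bits)


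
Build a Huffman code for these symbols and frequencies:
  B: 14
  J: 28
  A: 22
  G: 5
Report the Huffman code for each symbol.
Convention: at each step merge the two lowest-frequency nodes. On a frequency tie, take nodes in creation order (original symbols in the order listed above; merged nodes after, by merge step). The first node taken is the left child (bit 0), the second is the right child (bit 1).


Huffman tree construction:
Step 1: Merge G(5) + B(14) = 19
Step 2: Merge (G+B)(19) + A(22) = 41
Step 3: Merge J(28) + ((G+B)+A)(41) = 69
Read each symbol's code off the tree from the root (left child = 0, right child = 1).

Codes:
  B: 101 (length 3)
  J: 0 (length 1)
  A: 11 (length 2)
  G: 100 (length 3)
Average code length: 129/69 = 1.8696 bits/symbol


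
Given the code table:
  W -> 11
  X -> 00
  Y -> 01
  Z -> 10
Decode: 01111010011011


Decoding:
01 -> Y
11 -> W
10 -> Z
10 -> Z
01 -> Y
10 -> Z
11 -> W


Result: YWZZYZW


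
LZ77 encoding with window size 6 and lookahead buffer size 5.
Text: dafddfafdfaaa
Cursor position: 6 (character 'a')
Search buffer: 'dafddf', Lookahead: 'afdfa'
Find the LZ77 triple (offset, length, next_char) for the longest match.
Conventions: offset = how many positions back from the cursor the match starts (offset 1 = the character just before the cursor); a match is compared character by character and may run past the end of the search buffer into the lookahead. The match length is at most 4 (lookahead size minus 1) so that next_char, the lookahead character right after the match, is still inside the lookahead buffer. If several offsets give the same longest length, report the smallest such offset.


Try each offset into the search buffer:
  offset=1 (pos 5, char 'f'): match length 0
  offset=2 (pos 4, char 'd'): match length 0
  offset=3 (pos 3, char 'd'): match length 0
  offset=4 (pos 2, char 'f'): match length 0
  offset=5 (pos 1, char 'a'): match length 3
  offset=6 (pos 0, char 'd'): match length 0
Longest match has length 3 at offset 5.
next_char = character at position 6 + 3 = 9 -> 'f'

Best match: offset=5, length=3 (matching 'afd' starting at position 1)
LZ77 triple: (5, 3, 'f')


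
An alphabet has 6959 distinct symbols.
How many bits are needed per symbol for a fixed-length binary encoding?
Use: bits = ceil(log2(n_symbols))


log2(6959) = 12.7647
Bracket: 2^12 = 4096 < 6959 <= 2^13 = 8192
So ceil(log2(6959)) = 13

bits = ceil(log2(6959)) = ceil(12.7647) = 13 bits


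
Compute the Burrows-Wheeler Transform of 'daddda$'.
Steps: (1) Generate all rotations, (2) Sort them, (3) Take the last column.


Rotations (sorted):
  0: $daddda -> last char: a
  1: a$daddd -> last char: d
  2: addda$d -> last char: d
  3: da$dadd -> last char: d
  4: daddda$ -> last char: $
  5: dda$dad -> last char: d
  6: ddda$da -> last char: a


BWT = addd$da


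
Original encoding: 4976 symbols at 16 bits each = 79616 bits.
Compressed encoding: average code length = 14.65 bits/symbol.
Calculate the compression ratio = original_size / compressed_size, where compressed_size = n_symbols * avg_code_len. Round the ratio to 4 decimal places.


original_size = n_symbols * orig_bits = 4976 * 16 = 79616 bits
compressed_size = n_symbols * avg_code_len = 4976 * 14.65 = 72898.4 bits
ratio = original_size / compressed_size = 79616 / 72898.4 = 1.0922

Compression ratio = 1.0922


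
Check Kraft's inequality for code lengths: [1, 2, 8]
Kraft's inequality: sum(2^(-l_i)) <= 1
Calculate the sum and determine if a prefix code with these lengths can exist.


Sum = 2^(-1) + 2^(-2) + 2^(-8)
    = 0.5 + 0.25 + 0.00390625
    = 193/256 = 0.75390625
Since 0.75390625 <= 1, Kraft's inequality IS satisfied.
A prefix code with these lengths CAN exist.

Kraft sum = 0.75390625. Satisfied.


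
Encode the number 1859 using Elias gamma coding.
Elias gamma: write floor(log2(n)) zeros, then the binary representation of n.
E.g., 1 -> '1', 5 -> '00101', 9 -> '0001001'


num_bits = floor(log2(1859)) + 1 = 11
leading_zeros = num_bits - 1 = 10
binary(1859) = 11101000011

Elias gamma(1859) = '0000000000' + '11101000011' = 000000000011101000011 (21 bits)


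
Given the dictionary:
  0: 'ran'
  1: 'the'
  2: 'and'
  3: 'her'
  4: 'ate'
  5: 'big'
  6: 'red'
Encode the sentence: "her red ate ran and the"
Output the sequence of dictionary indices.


Look up each word in the dictionary:
  'her' -> 3
  'red' -> 6
  'ate' -> 4
  'ran' -> 0
  'and' -> 2
  'the' -> 1

Encoded: [3, 6, 4, 0, 2, 1]


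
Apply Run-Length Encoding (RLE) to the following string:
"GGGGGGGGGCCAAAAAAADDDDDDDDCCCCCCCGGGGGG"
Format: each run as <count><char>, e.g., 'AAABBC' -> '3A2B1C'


Scanning runs left to right:
  i=0: run of 'G' x 9 -> '9G'
  i=9: run of 'C' x 2 -> '2C'
  i=11: run of 'A' x 7 -> '7A'
  i=18: run of 'D' x 8 -> '8D'
  i=26: run of 'C' x 7 -> '7C'
  i=33: run of 'G' x 6 -> '6G'

RLE = 9G2C7A8D7C6G


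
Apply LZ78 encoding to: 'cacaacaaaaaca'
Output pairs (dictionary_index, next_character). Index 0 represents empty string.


LZ78 encoding steps:
Dictionary: {0: ''}
Step 1: w='' (idx 0), next='c' -> output (0, 'c'), add 'c' as idx 1
Step 2: w='' (idx 0), next='a' -> output (0, 'a'), add 'a' as idx 2
Step 3: w='c' (idx 1), next='a' -> output (1, 'a'), add 'ca' as idx 3
Step 4: w='a' (idx 2), next='c' -> output (2, 'c'), add 'ac' as idx 4
Step 5: w='a' (idx 2), next='a' -> output (2, 'a'), add 'aa' as idx 5
Step 6: w='aa' (idx 5), next='a' -> output (5, 'a'), add 'aaa' as idx 6
Step 7: w='ca' (idx 3), end of input -> output (3, '')


Encoded: [(0, 'c'), (0, 'a'), (1, 'a'), (2, 'c'), (2, 'a'), (5, 'a'), (3, '')]


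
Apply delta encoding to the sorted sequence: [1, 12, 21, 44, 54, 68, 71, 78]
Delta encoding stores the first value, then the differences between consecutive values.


First value: 1
Deltas:
  12 - 1 = 11
  21 - 12 = 9
  44 - 21 = 23
  54 - 44 = 10
  68 - 54 = 14
  71 - 68 = 3
  78 - 71 = 7


Delta encoded: [1, 11, 9, 23, 10, 14, 3, 7]


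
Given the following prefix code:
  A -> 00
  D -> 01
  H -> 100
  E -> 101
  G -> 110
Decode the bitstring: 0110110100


Decoding step by step:
Bits 01 -> D
Bits 101 -> E
Bits 101 -> E
Bits 00 -> A


Decoded message: DEEA


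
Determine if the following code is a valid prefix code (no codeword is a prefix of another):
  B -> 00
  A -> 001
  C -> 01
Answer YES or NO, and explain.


Checking each pair (does one codeword prefix another?):
  B='00' vs A='001': prefix -- VIOLATION

NO -- this is NOT a valid prefix code. B (00) is a prefix of A (001).


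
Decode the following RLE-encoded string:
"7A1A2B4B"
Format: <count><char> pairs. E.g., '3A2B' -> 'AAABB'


Expanding each <count><char> pair:
  7A -> 'AAAAAAA'
  1A -> 'A'
  2B -> 'BB'
  4B -> 'BBBB'

Decoded = AAAAAAAABBBBBB


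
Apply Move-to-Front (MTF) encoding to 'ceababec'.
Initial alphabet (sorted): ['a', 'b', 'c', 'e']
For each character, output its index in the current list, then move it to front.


MTF encoding:
'c': index 2 in ['a', 'b', 'c', 'e'] -> ['c', 'a', 'b', 'e']
'e': index 3 in ['c', 'a', 'b', 'e'] -> ['e', 'c', 'a', 'b']
'a': index 2 in ['e', 'c', 'a', 'b'] -> ['a', 'e', 'c', 'b']
'b': index 3 in ['a', 'e', 'c', 'b'] -> ['b', 'a', 'e', 'c']
'a': index 1 in ['b', 'a', 'e', 'c'] -> ['a', 'b', 'e', 'c']
'b': index 1 in ['a', 'b', 'e', 'c'] -> ['b', 'a', 'e', 'c']
'e': index 2 in ['b', 'a', 'e', 'c'] -> ['e', 'b', 'a', 'c']
'c': index 3 in ['e', 'b', 'a', 'c'] -> ['c', 'e', 'b', 'a']


Output: [2, 3, 2, 3, 1, 1, 2, 3]


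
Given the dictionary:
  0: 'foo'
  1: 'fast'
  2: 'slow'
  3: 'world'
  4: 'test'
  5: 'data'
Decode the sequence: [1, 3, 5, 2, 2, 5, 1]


Look up each index in the dictionary:
  1 -> 'fast'
  3 -> 'world'
  5 -> 'data'
  2 -> 'slow'
  2 -> 'slow'
  5 -> 'data'
  1 -> 'fast'

Decoded: "fast world data slow slow data fast"


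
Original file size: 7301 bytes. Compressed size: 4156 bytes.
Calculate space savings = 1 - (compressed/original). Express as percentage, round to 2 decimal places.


ratio = compressed/original = 4156/7301 = 0.569237
savings = 1 - ratio = 1 - 0.569237 = 0.430763
as a percentage: 0.430763 * 100 = 43.08%

Space savings = 1 - 4156/7301 = 43.08%


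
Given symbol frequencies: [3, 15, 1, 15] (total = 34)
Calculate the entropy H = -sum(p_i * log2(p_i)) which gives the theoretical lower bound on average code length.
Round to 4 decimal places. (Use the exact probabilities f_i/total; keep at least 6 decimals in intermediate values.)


Per-symbol terms -p_i * log2(p_i) with p_i = f_i/34:
  p = 3/34 = 0.088235: log2(p) = -3.502500, -p*log2(p) = 0.309044
  p = 15/34 = 0.441176: log2(p) = -1.180572, -p*log2(p) = 0.520841
  p = 1/34 = 0.029412: log2(p) = -5.087463, -p*log2(p) = 0.149631
  p = 15/34 = 0.441176: log2(p) = -1.180572, -p*log2(p) = 0.520841
H = 0.309044 + 0.520841 + 0.149631 + 0.520841 = 1.500357

H = 1.5004 bits/symbol


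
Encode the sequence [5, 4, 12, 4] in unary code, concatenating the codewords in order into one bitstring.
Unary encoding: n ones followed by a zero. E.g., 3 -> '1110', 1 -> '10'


Encode each number as n ones followed by a terminating 0:
  5 -> 111110 (6 bits)
  4 -> 11110 (5 bits)
  12 -> 1111111111110 (13 bits)
  4 -> 11110 (5 bits)
Total length = 6 + 5 + 13 + 5 = 29 bits.

Unary([5, 4, 12, 4]) = 11111011110111111111111011110 (29 bits)


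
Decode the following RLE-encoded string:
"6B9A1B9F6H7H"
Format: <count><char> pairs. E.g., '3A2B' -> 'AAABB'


Expanding each <count><char> pair:
  6B -> 'BBBBBB'
  9A -> 'AAAAAAAAA'
  1B -> 'B'
  9F -> 'FFFFFFFFF'
  6H -> 'HHHHHH'
  7H -> 'HHHHHHH'

Decoded = BBBBBBAAAAAAAAABFFFFFFFFFHHHHHHHHHHHHH


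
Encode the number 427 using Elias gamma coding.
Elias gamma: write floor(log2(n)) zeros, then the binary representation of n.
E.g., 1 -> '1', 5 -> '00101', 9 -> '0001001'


num_bits = floor(log2(427)) + 1 = 9
leading_zeros = num_bits - 1 = 8
binary(427) = 110101011

Elias gamma(427) = '00000000' + '110101011' = 00000000110101011 (17 bits)


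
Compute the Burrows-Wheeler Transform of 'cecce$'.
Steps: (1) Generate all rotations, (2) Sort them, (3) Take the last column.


Rotations (sorted):
  0: $cecce -> last char: e
  1: cce$ce -> last char: e
  2: ce$cec -> last char: c
  3: cecce$ -> last char: $
  4: e$cecc -> last char: c
  5: ecce$c -> last char: c


BWT = eec$cc


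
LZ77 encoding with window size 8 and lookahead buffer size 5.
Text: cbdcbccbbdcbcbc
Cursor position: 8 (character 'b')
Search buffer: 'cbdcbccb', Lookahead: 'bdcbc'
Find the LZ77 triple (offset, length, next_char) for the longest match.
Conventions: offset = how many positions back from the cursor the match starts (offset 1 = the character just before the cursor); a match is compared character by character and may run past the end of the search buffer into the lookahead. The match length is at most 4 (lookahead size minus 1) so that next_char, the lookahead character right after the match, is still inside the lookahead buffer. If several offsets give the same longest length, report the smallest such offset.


Try each offset into the search buffer:
  offset=1 (pos 7, char 'b'): match length 1
  offset=2 (pos 6, char 'c'): match length 0
  offset=3 (pos 5, char 'c'): match length 0
  offset=4 (pos 4, char 'b'): match length 1
  offset=5 (pos 3, char 'c'): match length 0
  offset=6 (pos 2, char 'd'): match length 0
  offset=7 (pos 1, char 'b'): match length 4
  offset=8 (pos 0, char 'c'): match length 0
Longest match has length 4 at offset 7.
next_char = character at position 8 + 4 = 12 -> 'c'

Best match: offset=7, length=4 (matching 'bdcb' starting at position 1)
LZ77 triple: (7, 4, 'c')


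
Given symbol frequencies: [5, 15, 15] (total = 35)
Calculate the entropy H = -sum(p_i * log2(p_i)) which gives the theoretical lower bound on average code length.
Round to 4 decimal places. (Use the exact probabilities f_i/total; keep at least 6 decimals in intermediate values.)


Per-symbol terms -p_i * log2(p_i) with p_i = f_i/35:
  p = 5/35 = 0.142857: log2(p) = -2.807355, -p*log2(p) = 0.401051
  p = 15/35 = 0.428571: log2(p) = -1.222392, -p*log2(p) = 0.523882
  p = 15/35 = 0.428571: log2(p) = -1.222392, -p*log2(p) = 0.523882
H = 0.401051 + 0.523882 + 0.523882 = 1.448815

H = 1.4488 bits/symbol


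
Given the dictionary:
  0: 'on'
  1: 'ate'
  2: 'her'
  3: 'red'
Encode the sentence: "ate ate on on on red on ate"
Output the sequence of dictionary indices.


Look up each word in the dictionary:
  'ate' -> 1
  'ate' -> 1
  'on' -> 0
  'on' -> 0
  'on' -> 0
  'red' -> 3
  'on' -> 0
  'ate' -> 1

Encoded: [1, 1, 0, 0, 0, 3, 0, 1]


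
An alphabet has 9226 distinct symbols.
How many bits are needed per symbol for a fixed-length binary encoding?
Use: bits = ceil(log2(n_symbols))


log2(9226) = 13.1715
Bracket: 2^13 = 8192 < 9226 <= 2^14 = 16384
So ceil(log2(9226)) = 14

bits = ceil(log2(9226)) = ceil(13.1715) = 14 bits


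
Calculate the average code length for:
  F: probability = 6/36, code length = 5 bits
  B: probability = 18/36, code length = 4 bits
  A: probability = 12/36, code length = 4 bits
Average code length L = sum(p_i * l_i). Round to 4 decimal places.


Weighted contributions p_i * l_i:
  F: (6/36) * 5 = 30/36
  B: (18/36) * 4 = 72/36
  A: (12/36) * 4 = 48/36
Sum = (30 + 72 + 48)/36 = 150/36

L = 150/36 = 4.1667 bits/symbol


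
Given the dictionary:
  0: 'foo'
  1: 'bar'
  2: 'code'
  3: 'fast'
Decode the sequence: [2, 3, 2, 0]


Look up each index in the dictionary:
  2 -> 'code'
  3 -> 'fast'
  2 -> 'code'
  0 -> 'foo'

Decoded: "code fast code foo"


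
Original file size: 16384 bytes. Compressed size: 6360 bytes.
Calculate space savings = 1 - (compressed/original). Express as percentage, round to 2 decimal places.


ratio = compressed/original = 6360/16384 = 0.388184
savings = 1 - ratio = 1 - 0.388184 = 0.611816
as a percentage: 0.611816 * 100 = 61.18%

Space savings = 1 - 6360/16384 = 61.18%


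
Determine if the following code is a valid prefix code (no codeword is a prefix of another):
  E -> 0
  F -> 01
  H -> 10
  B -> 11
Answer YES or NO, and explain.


Checking each pair (does one codeword prefix another?):
  E='0' vs F='01': prefix -- VIOLATION

NO -- this is NOT a valid prefix code. E (0) is a prefix of F (01).


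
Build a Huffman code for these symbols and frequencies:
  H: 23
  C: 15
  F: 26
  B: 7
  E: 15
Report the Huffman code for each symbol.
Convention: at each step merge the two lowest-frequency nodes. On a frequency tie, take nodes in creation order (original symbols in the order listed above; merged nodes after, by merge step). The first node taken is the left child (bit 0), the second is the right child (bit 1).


Huffman tree construction:
Step 1: Merge B(7) + C(15) = 22
Step 2: Merge E(15) + (B+C)(22) = 37
Step 3: Merge H(23) + F(26) = 49
Step 4: Merge (E+(B+C))(37) + (H+F)(49) = 86
Read each symbol's code off the tree from the root (left child = 0, right child = 1).

Codes:
  H: 10 (length 2)
  C: 011 (length 3)
  F: 11 (length 2)
  B: 010 (length 3)
  E: 00 (length 2)
Average code length: 194/86 = 2.2558 bits/symbol


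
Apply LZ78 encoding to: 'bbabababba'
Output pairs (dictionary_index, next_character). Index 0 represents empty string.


LZ78 encoding steps:
Dictionary: {0: ''}
Step 1: w='' (idx 0), next='b' -> output (0, 'b'), add 'b' as idx 1
Step 2: w='b' (idx 1), next='a' -> output (1, 'a'), add 'ba' as idx 2
Step 3: w='ba' (idx 2), next='b' -> output (2, 'b'), add 'bab' as idx 3
Step 4: w='' (idx 0), next='a' -> output (0, 'a'), add 'a' as idx 4
Step 5: w='b' (idx 1), next='b' -> output (1, 'b'), add 'bb' as idx 5
Step 6: w='a' (idx 4), end of input -> output (4, '')


Encoded: [(0, 'b'), (1, 'a'), (2, 'b'), (0, 'a'), (1, 'b'), (4, '')]


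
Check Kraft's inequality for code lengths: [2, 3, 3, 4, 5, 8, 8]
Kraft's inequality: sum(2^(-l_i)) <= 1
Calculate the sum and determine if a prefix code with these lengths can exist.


Sum = 2^(-2) + 2^(-3) + 2^(-3) + 2^(-4) + 2^(-5) + 2^(-8) + 2^(-8)
    = 0.25 + 0.125 + 0.125 + 0.0625 + 0.03125 + 0.00390625 + 0.00390625
    = 154/256 = 0.6015625
Since 0.6015625 <= 1, Kraft's inequality IS satisfied.
A prefix code with these lengths CAN exist.

Kraft sum = 0.6015625. Satisfied.


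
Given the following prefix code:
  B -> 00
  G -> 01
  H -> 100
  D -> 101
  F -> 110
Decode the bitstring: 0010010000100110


Decoding step by step:
Bits 00 -> B
Bits 100 -> H
Bits 100 -> H
Bits 00 -> B
Bits 100 -> H
Bits 110 -> F


Decoded message: BHHBHF


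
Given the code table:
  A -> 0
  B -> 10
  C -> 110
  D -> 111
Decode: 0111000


Decoding:
0 -> A
111 -> D
0 -> A
0 -> A
0 -> A


Result: ADAAA


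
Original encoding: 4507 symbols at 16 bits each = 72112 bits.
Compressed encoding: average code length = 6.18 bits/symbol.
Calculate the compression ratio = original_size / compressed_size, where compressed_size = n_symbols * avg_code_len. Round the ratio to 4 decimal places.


original_size = n_symbols * orig_bits = 4507 * 16 = 72112 bits
compressed_size = n_symbols * avg_code_len = 4507 * 6.18 = 27853.26 bits
ratio = original_size / compressed_size = 72112 / 27853.26 = 2.589

Compression ratio = 2.589


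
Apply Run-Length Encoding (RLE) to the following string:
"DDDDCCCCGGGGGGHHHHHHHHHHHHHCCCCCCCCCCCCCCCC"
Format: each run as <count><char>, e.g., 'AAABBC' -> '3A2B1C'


Scanning runs left to right:
  i=0: run of 'D' x 4 -> '4D'
  i=4: run of 'C' x 4 -> '4C'
  i=8: run of 'G' x 6 -> '6G'
  i=14: run of 'H' x 13 -> '13H'
  i=27: run of 'C' x 16 -> '16C'

RLE = 4D4C6G13H16C


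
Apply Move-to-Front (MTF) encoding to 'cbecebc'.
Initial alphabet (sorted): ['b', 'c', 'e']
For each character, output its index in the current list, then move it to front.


MTF encoding:
'c': index 1 in ['b', 'c', 'e'] -> ['c', 'b', 'e']
'b': index 1 in ['c', 'b', 'e'] -> ['b', 'c', 'e']
'e': index 2 in ['b', 'c', 'e'] -> ['e', 'b', 'c']
'c': index 2 in ['e', 'b', 'c'] -> ['c', 'e', 'b']
'e': index 1 in ['c', 'e', 'b'] -> ['e', 'c', 'b']
'b': index 2 in ['e', 'c', 'b'] -> ['b', 'e', 'c']
'c': index 2 in ['b', 'e', 'c'] -> ['c', 'b', 'e']


Output: [1, 1, 2, 2, 1, 2, 2]


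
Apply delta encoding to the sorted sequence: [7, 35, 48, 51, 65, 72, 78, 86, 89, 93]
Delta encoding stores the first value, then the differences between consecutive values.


First value: 7
Deltas:
  35 - 7 = 28
  48 - 35 = 13
  51 - 48 = 3
  65 - 51 = 14
  72 - 65 = 7
  78 - 72 = 6
  86 - 78 = 8
  89 - 86 = 3
  93 - 89 = 4


Delta encoded: [7, 28, 13, 3, 14, 7, 6, 8, 3, 4]


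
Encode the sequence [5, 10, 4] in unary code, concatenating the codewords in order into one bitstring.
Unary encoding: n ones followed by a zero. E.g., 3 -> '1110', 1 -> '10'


Encode each number as n ones followed by a terminating 0:
  5 -> 111110 (6 bits)
  10 -> 11111111110 (11 bits)
  4 -> 11110 (5 bits)
Total length = 6 + 11 + 5 = 22 bits.

Unary([5, 10, 4]) = 1111101111111111011110 (22 bits)


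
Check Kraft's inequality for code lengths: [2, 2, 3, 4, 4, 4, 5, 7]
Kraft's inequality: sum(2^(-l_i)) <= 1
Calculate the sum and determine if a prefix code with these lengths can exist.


Sum = 2^(-2) + 2^(-2) + 2^(-3) + 2^(-4) + 2^(-4) + 2^(-4) + 2^(-5) + 2^(-7)
    = 0.25 + 0.25 + 0.125 + 0.0625 + 0.0625 + 0.0625 + 0.03125 + 0.0078125
    = 109/128 = 0.8515625
Since 0.8515625 <= 1, Kraft's inequality IS satisfied.
A prefix code with these lengths CAN exist.

Kraft sum = 0.8515625. Satisfied.


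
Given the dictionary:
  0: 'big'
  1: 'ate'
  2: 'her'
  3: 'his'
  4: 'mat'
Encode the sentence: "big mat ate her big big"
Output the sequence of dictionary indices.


Look up each word in the dictionary:
  'big' -> 0
  'mat' -> 4
  'ate' -> 1
  'her' -> 2
  'big' -> 0
  'big' -> 0

Encoded: [0, 4, 1, 2, 0, 0]


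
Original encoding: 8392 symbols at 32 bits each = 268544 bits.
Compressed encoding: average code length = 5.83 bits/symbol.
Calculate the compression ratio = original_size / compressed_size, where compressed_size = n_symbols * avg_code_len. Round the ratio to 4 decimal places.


original_size = n_symbols * orig_bits = 8392 * 32 = 268544 bits
compressed_size = n_symbols * avg_code_len = 8392 * 5.83 = 48925.36 bits
ratio = original_size / compressed_size = 268544 / 48925.36 = 5.4889

Compression ratio = 5.4889


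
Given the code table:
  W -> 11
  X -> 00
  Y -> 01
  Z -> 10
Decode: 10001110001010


Decoding:
10 -> Z
00 -> X
11 -> W
10 -> Z
00 -> X
10 -> Z
10 -> Z


Result: ZXWZXZZ


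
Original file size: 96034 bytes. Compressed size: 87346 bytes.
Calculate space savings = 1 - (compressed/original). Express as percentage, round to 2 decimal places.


ratio = compressed/original = 87346/96034 = 0.909532
savings = 1 - ratio = 1 - 0.909532 = 0.090468
as a percentage: 0.090468 * 100 = 9.05%

Space savings = 1 - 87346/96034 = 9.05%


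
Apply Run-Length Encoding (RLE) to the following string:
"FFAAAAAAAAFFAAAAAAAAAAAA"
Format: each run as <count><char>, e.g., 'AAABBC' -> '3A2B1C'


Scanning runs left to right:
  i=0: run of 'F' x 2 -> '2F'
  i=2: run of 'A' x 8 -> '8A'
  i=10: run of 'F' x 2 -> '2F'
  i=12: run of 'A' x 12 -> '12A'

RLE = 2F8A2F12A


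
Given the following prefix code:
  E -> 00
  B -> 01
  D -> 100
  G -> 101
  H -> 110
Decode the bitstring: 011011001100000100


Decoding step by step:
Bits 01 -> B
Bits 101 -> G
Bits 100 -> D
Bits 110 -> H
Bits 00 -> E
Bits 00 -> E
Bits 100 -> D


Decoded message: BGDHEED


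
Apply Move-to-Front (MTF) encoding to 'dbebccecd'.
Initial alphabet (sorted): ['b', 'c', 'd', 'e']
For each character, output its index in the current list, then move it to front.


MTF encoding:
'd': index 2 in ['b', 'c', 'd', 'e'] -> ['d', 'b', 'c', 'e']
'b': index 1 in ['d', 'b', 'c', 'e'] -> ['b', 'd', 'c', 'e']
'e': index 3 in ['b', 'd', 'c', 'e'] -> ['e', 'b', 'd', 'c']
'b': index 1 in ['e', 'b', 'd', 'c'] -> ['b', 'e', 'd', 'c']
'c': index 3 in ['b', 'e', 'd', 'c'] -> ['c', 'b', 'e', 'd']
'c': index 0 in ['c', 'b', 'e', 'd'] -> ['c', 'b', 'e', 'd']
'e': index 2 in ['c', 'b', 'e', 'd'] -> ['e', 'c', 'b', 'd']
'c': index 1 in ['e', 'c', 'b', 'd'] -> ['c', 'e', 'b', 'd']
'd': index 3 in ['c', 'e', 'b', 'd'] -> ['d', 'c', 'e', 'b']


Output: [2, 1, 3, 1, 3, 0, 2, 1, 3]


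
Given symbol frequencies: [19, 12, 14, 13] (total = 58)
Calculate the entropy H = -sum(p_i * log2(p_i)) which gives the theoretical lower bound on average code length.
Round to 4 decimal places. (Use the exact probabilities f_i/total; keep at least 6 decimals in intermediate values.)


Per-symbol terms -p_i * log2(p_i) with p_i = f_i/58:
  p = 19/58 = 0.327586: log2(p) = -1.610053, -p*log2(p) = 0.527431
  p = 12/58 = 0.206897: log2(p) = -2.273018, -p*log2(p) = 0.470280
  p = 14/58 = 0.241379: log2(p) = -2.050626, -p*log2(p) = 0.494979
  p = 13/58 = 0.224138: log2(p) = -2.157541, -p*log2(p) = 0.483587
H = 0.527431 + 0.470280 + 0.494979 + 0.483587 = 1.976277

H = 1.9763 bits/symbol


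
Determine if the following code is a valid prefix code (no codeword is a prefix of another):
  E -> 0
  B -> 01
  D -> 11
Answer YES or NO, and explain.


Checking each pair (does one codeword prefix another?):
  E='0' vs B='01': prefix -- VIOLATION

NO -- this is NOT a valid prefix code. E (0) is a prefix of B (01).


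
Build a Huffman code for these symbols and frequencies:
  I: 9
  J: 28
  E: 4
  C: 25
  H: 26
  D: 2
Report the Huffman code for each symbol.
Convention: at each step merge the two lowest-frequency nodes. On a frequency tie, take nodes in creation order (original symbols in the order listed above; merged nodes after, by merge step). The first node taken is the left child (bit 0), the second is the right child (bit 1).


Huffman tree construction:
Step 1: Merge D(2) + E(4) = 6
Step 2: Merge (D+E)(6) + I(9) = 15
Step 3: Merge ((D+E)+I)(15) + C(25) = 40
Step 4: Merge H(26) + J(28) = 54
Step 5: Merge (((D+E)+I)+C)(40) + (H+J)(54) = 94
Read each symbol's code off the tree from the root (left child = 0, right child = 1).

Codes:
  I: 001 (length 3)
  J: 11 (length 2)
  E: 0001 (length 4)
  C: 01 (length 2)
  H: 10 (length 2)
  D: 0000 (length 4)
Average code length: 209/94 = 2.2234 bits/symbol


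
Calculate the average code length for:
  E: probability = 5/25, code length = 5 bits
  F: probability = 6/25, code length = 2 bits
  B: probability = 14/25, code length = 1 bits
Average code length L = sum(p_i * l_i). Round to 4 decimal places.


Weighted contributions p_i * l_i:
  E: (5/25) * 5 = 25/25
  F: (6/25) * 2 = 12/25
  B: (14/25) * 1 = 14/25
Sum = (25 + 12 + 14)/25 = 51/25

L = 51/25 = 2.0400 bits/symbol


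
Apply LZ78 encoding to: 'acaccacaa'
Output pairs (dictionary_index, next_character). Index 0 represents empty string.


LZ78 encoding steps:
Dictionary: {0: ''}
Step 1: w='' (idx 0), next='a' -> output (0, 'a'), add 'a' as idx 1
Step 2: w='' (idx 0), next='c' -> output (0, 'c'), add 'c' as idx 2
Step 3: w='a' (idx 1), next='c' -> output (1, 'c'), add 'ac' as idx 3
Step 4: w='c' (idx 2), next='a' -> output (2, 'a'), add 'ca' as idx 4
Step 5: w='ca' (idx 4), next='a' -> output (4, 'a'), add 'caa' as idx 5


Encoded: [(0, 'a'), (0, 'c'), (1, 'c'), (2, 'a'), (4, 'a')]


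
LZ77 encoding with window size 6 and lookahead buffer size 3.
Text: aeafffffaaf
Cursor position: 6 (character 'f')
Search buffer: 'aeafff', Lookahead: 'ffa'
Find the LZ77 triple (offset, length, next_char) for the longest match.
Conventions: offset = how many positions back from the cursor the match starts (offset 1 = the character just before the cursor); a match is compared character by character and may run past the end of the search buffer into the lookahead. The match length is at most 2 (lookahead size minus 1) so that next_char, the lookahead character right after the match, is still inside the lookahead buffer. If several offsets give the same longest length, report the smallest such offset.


Try each offset into the search buffer:
  offset=1 (pos 5, char 'f'): match length 2
  offset=2 (pos 4, char 'f'): match length 2
  offset=3 (pos 3, char 'f'): match length 2
  offset=4 (pos 2, char 'a'): match length 0
  offset=5 (pos 1, char 'e'): match length 0
  offset=6 (pos 0, char 'a'): match length 0
Longest match has length 2, found at offsets 1, 2, 3; take the smallest, offset 1.
next_char = character at position 6 + 2 = 8 -> 'a'

Best match: offset=1, length=2 (matching 'ff' starting at position 5)
LZ77 triple: (1, 2, 'a')


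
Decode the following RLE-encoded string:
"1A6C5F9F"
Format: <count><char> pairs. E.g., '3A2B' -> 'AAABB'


Expanding each <count><char> pair:
  1A -> 'A'
  6C -> 'CCCCCC'
  5F -> 'FFFFF'
  9F -> 'FFFFFFFFF'

Decoded = ACCCCCCFFFFFFFFFFFFFF


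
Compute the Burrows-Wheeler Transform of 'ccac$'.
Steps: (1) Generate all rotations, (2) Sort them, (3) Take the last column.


Rotations (sorted):
  0: $ccac -> last char: c
  1: ac$cc -> last char: c
  2: c$cca -> last char: a
  3: cac$c -> last char: c
  4: ccac$ -> last char: $


BWT = ccac$


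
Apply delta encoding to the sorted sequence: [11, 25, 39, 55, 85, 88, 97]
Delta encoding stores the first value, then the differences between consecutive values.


First value: 11
Deltas:
  25 - 11 = 14
  39 - 25 = 14
  55 - 39 = 16
  85 - 55 = 30
  88 - 85 = 3
  97 - 88 = 9


Delta encoded: [11, 14, 14, 16, 30, 3, 9]


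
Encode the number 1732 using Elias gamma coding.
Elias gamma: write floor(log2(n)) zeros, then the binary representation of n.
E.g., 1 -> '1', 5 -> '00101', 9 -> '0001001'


num_bits = floor(log2(1732)) + 1 = 11
leading_zeros = num_bits - 1 = 10
binary(1732) = 11011000100

Elias gamma(1732) = '0000000000' + '11011000100' = 000000000011011000100 (21 bits)


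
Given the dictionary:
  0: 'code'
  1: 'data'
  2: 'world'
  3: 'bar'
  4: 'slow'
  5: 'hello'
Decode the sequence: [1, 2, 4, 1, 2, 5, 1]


Look up each index in the dictionary:
  1 -> 'data'
  2 -> 'world'
  4 -> 'slow'
  1 -> 'data'
  2 -> 'world'
  5 -> 'hello'
  1 -> 'data'

Decoded: "data world slow data world hello data"


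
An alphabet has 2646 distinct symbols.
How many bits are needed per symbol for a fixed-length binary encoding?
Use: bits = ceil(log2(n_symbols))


log2(2646) = 11.3696
Bracket: 2^11 = 2048 < 2646 <= 2^12 = 4096
So ceil(log2(2646)) = 12

bits = ceil(log2(2646)) = ceil(11.3696) = 12 bits


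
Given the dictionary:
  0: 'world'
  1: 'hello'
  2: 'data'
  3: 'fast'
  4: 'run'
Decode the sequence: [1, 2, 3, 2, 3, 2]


Look up each index in the dictionary:
  1 -> 'hello'
  2 -> 'data'
  3 -> 'fast'
  2 -> 'data'
  3 -> 'fast'
  2 -> 'data'

Decoded: "hello data fast data fast data"


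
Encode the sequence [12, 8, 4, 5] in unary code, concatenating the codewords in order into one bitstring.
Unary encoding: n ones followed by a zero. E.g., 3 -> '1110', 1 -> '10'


Encode each number as n ones followed by a terminating 0:
  12 -> 1111111111110 (13 bits)
  8 -> 111111110 (9 bits)
  4 -> 11110 (5 bits)
  5 -> 111110 (6 bits)
Total length = 13 + 9 + 5 + 6 = 33 bits.

Unary([12, 8, 4, 5]) = 111111111111011111111011110111110 (33 bits)


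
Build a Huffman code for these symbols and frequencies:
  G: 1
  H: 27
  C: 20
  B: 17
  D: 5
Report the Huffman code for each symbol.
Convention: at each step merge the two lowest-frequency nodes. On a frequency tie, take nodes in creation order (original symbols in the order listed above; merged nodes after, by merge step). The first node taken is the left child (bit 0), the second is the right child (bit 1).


Huffman tree construction:
Step 1: Merge G(1) + D(5) = 6
Step 2: Merge (G+D)(6) + B(17) = 23
Step 3: Merge C(20) + ((G+D)+B)(23) = 43
Step 4: Merge H(27) + (C+((G+D)+B))(43) = 70
Read each symbol's code off the tree from the root (left child = 0, right child = 1).

Codes:
  G: 1100 (length 4)
  H: 0 (length 1)
  C: 10 (length 2)
  B: 111 (length 3)
  D: 1101 (length 4)
Average code length: 142/70 = 2.0286 bits/symbol


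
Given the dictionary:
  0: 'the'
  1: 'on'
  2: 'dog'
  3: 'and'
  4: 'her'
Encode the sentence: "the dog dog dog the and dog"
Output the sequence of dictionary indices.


Look up each word in the dictionary:
  'the' -> 0
  'dog' -> 2
  'dog' -> 2
  'dog' -> 2
  'the' -> 0
  'and' -> 3
  'dog' -> 2

Encoded: [0, 2, 2, 2, 0, 3, 2]


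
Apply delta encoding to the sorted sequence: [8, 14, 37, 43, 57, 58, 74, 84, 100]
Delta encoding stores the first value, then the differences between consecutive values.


First value: 8
Deltas:
  14 - 8 = 6
  37 - 14 = 23
  43 - 37 = 6
  57 - 43 = 14
  58 - 57 = 1
  74 - 58 = 16
  84 - 74 = 10
  100 - 84 = 16


Delta encoded: [8, 6, 23, 6, 14, 1, 16, 10, 16]


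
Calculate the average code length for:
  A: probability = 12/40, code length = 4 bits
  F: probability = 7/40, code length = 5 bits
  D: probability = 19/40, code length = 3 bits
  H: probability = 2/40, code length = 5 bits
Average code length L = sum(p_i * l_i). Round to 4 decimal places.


Weighted contributions p_i * l_i:
  A: (12/40) * 4 = 48/40
  F: (7/40) * 5 = 35/40
  D: (19/40) * 3 = 57/40
  H: (2/40) * 5 = 10/40
Sum = (48 + 35 + 57 + 10)/40 = 150/40

L = 150/40 = 3.7500 bits/symbol


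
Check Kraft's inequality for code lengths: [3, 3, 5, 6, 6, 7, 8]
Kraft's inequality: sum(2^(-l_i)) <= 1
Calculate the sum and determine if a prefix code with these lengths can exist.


Sum = 2^(-3) + 2^(-3) + 2^(-5) + 2^(-6) + 2^(-6) + 2^(-7) + 2^(-8)
    = 0.125 + 0.125 + 0.03125 + 0.015625 + 0.015625 + 0.0078125 + 0.00390625
    = 83/256 = 0.32421875
Since 0.32421875 <= 1, Kraft's inequality IS satisfied.
A prefix code with these lengths CAN exist.

Kraft sum = 0.32421875. Satisfied.


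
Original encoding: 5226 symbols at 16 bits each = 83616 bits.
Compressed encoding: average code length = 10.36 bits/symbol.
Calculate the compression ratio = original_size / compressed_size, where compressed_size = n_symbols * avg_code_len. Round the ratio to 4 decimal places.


original_size = n_symbols * orig_bits = 5226 * 16 = 83616 bits
compressed_size = n_symbols * avg_code_len = 5226 * 10.36 = 54141.36 bits
ratio = original_size / compressed_size = 83616 / 54141.36 = 1.5444

Compression ratio = 1.5444


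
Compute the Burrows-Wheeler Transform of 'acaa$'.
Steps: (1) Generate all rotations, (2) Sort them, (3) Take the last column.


Rotations (sorted):
  0: $acaa -> last char: a
  1: a$aca -> last char: a
  2: aa$ac -> last char: c
  3: acaa$ -> last char: $
  4: caa$a -> last char: a


BWT = aac$a


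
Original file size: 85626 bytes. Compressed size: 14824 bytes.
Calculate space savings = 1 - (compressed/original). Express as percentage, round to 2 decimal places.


ratio = compressed/original = 14824/85626 = 0.173125
savings = 1 - ratio = 1 - 0.173125 = 0.826875
as a percentage: 0.826875 * 100 = 82.69%

Space savings = 1 - 14824/85626 = 82.69%


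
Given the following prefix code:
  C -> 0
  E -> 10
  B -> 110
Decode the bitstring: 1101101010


Decoding step by step:
Bits 110 -> B
Bits 110 -> B
Bits 10 -> E
Bits 10 -> E


Decoded message: BBEE


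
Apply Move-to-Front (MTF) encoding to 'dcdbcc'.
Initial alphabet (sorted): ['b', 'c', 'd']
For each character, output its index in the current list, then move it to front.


MTF encoding:
'd': index 2 in ['b', 'c', 'd'] -> ['d', 'b', 'c']
'c': index 2 in ['d', 'b', 'c'] -> ['c', 'd', 'b']
'd': index 1 in ['c', 'd', 'b'] -> ['d', 'c', 'b']
'b': index 2 in ['d', 'c', 'b'] -> ['b', 'd', 'c']
'c': index 2 in ['b', 'd', 'c'] -> ['c', 'b', 'd']
'c': index 0 in ['c', 'b', 'd'] -> ['c', 'b', 'd']


Output: [2, 2, 1, 2, 2, 0]


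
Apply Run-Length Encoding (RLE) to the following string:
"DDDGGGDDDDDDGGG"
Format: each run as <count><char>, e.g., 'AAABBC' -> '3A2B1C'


Scanning runs left to right:
  i=0: run of 'D' x 3 -> '3D'
  i=3: run of 'G' x 3 -> '3G'
  i=6: run of 'D' x 6 -> '6D'
  i=12: run of 'G' x 3 -> '3G'

RLE = 3D3G6D3G


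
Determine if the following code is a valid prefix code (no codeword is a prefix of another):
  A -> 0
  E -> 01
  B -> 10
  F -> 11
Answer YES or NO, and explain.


Checking each pair (does one codeword prefix another?):
  A='0' vs E='01': prefix -- VIOLATION

NO -- this is NOT a valid prefix code. A (0) is a prefix of E (01).


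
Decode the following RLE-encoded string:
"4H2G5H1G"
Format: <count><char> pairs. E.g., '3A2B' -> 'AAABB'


Expanding each <count><char> pair:
  4H -> 'HHHH'
  2G -> 'GG'
  5H -> 'HHHHH'
  1G -> 'G'

Decoded = HHHHGGHHHHHG


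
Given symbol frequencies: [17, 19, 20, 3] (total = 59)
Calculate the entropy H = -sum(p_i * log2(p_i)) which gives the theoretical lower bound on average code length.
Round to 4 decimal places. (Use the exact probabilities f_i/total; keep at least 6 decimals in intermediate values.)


Per-symbol terms -p_i * log2(p_i) with p_i = f_i/59:
  p = 17/59 = 0.288136: log2(p) = -1.795180, -p*log2(p) = 0.517255
  p = 19/59 = 0.322034: log2(p) = -1.634716, -p*log2(p) = 0.526434
  p = 20/59 = 0.338983: log2(p) = -1.560715, -p*log2(p) = 0.529056
  p = 3/59 = 0.050847: log2(p) = -4.297681, -p*log2(p) = 0.218526
H = 0.517255 + 0.526434 + 0.529056 + 0.218526 = 1.791271

H = 1.7913 bits/symbol


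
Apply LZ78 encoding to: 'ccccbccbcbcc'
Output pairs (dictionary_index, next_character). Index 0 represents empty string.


LZ78 encoding steps:
Dictionary: {0: ''}
Step 1: w='' (idx 0), next='c' -> output (0, 'c'), add 'c' as idx 1
Step 2: w='c' (idx 1), next='c' -> output (1, 'c'), add 'cc' as idx 2
Step 3: w='c' (idx 1), next='b' -> output (1, 'b'), add 'cb' as idx 3
Step 4: w='cc' (idx 2), next='b' -> output (2, 'b'), add 'ccb' as idx 4
Step 5: w='cb' (idx 3), next='c' -> output (3, 'c'), add 'cbc' as idx 5
Step 6: w='c' (idx 1), end of input -> output (1, '')


Encoded: [(0, 'c'), (1, 'c'), (1, 'b'), (2, 'b'), (3, 'c'), (1, '')]


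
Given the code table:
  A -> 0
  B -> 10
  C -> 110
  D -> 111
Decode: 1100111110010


Decoding:
110 -> C
0 -> A
111 -> D
110 -> C
0 -> A
10 -> B


Result: CADCAB


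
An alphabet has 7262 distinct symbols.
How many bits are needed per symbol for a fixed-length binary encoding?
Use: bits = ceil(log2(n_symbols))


log2(7262) = 12.8262
Bracket: 2^12 = 4096 < 7262 <= 2^13 = 8192
So ceil(log2(7262)) = 13

bits = ceil(log2(7262)) = ceil(12.8262) = 13 bits


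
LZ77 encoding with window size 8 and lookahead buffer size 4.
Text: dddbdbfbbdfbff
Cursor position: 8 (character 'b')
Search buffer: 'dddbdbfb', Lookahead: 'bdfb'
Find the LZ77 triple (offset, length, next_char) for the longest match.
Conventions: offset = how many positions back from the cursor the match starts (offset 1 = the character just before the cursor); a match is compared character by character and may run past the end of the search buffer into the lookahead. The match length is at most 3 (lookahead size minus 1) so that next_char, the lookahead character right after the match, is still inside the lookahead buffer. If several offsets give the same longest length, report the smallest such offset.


Try each offset into the search buffer:
  offset=1 (pos 7, char 'b'): match length 1
  offset=2 (pos 6, char 'f'): match length 0
  offset=3 (pos 5, char 'b'): match length 1
  offset=4 (pos 4, char 'd'): match length 0
  offset=5 (pos 3, char 'b'): match length 2
  offset=6 (pos 2, char 'd'): match length 0
  offset=7 (pos 1, char 'd'): match length 0
  offset=8 (pos 0, char 'd'): match length 0
Longest match has length 2 at offset 5.
next_char = character at position 8 + 2 = 10 -> 'f'

Best match: offset=5, length=2 (matching 'bd' starting at position 3)
LZ77 triple: (5, 2, 'f')


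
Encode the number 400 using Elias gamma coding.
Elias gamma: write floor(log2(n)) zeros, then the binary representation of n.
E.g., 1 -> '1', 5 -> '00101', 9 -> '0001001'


num_bits = floor(log2(400)) + 1 = 9
leading_zeros = num_bits - 1 = 8
binary(400) = 110010000

Elias gamma(400) = '00000000' + '110010000' = 00000000110010000 (17 bits)


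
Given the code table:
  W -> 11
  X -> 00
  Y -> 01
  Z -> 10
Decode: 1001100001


Decoding:
10 -> Z
01 -> Y
10 -> Z
00 -> X
01 -> Y


Result: ZYZXY


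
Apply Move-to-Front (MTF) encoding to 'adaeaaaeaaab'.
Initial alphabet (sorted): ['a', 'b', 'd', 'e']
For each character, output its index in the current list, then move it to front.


MTF encoding:
'a': index 0 in ['a', 'b', 'd', 'e'] -> ['a', 'b', 'd', 'e']
'd': index 2 in ['a', 'b', 'd', 'e'] -> ['d', 'a', 'b', 'e']
'a': index 1 in ['d', 'a', 'b', 'e'] -> ['a', 'd', 'b', 'e']
'e': index 3 in ['a', 'd', 'b', 'e'] -> ['e', 'a', 'd', 'b']
'a': index 1 in ['e', 'a', 'd', 'b'] -> ['a', 'e', 'd', 'b']
'a': index 0 in ['a', 'e', 'd', 'b'] -> ['a', 'e', 'd', 'b']
'a': index 0 in ['a', 'e', 'd', 'b'] -> ['a', 'e', 'd', 'b']
'e': index 1 in ['a', 'e', 'd', 'b'] -> ['e', 'a', 'd', 'b']
'a': index 1 in ['e', 'a', 'd', 'b'] -> ['a', 'e', 'd', 'b']
'a': index 0 in ['a', 'e', 'd', 'b'] -> ['a', 'e', 'd', 'b']
'a': index 0 in ['a', 'e', 'd', 'b'] -> ['a', 'e', 'd', 'b']
'b': index 3 in ['a', 'e', 'd', 'b'] -> ['b', 'a', 'e', 'd']


Output: [0, 2, 1, 3, 1, 0, 0, 1, 1, 0, 0, 3]
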